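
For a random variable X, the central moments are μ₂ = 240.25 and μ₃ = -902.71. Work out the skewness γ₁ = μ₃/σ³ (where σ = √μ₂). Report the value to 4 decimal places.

-0.2424

σ = √μ₂ = √240.25 = 15.50000
σ³ = μ₂^(3/2) = 3723.87500
γ₁ = μ₃/σ³ = -902.71 / 3723.87500 ≈ -0.2424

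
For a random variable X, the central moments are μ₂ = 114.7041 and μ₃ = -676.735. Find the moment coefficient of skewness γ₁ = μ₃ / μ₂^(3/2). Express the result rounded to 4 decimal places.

σ = √μ₂ = √114.7041 = 10.71000
σ³ = μ₂^(3/2) = 1228.48091
γ₁ = μ₃/σ³ = -676.735 / 1228.48091 ≈ -0.5509

-0.5509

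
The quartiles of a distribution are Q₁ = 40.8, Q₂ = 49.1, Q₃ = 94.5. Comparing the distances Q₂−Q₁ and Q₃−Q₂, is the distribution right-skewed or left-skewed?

right-skewed

Q₂ − Q₁ = 8.3;  Q₃ − Q₂ = 45.4
Q₃ − Q₂ > Q₂ − Q₁ ⇒ the upper half is more spread out ⇒ right-skewed.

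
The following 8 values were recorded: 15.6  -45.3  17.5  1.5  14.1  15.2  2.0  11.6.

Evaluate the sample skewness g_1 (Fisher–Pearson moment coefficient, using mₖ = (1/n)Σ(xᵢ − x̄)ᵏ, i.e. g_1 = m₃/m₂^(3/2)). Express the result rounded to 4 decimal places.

x̄ = (15.6 - 45.3 + 17.5 + 1.5 + 14.1 + 15.2 + 2.0 + 11.6) / 8 = 4.0250
deviations (xᵢ − x̄): 11.5750, -49.3250, 13.4750, -2.5250, 10.0750, 11.1750, -2.0250, 7.5750
Σ(xᵢ − x̄)² = 3042.7550 ⇒ m₂ = 3042.7550/8 = 380.34437
Σ(xᵢ − x̄)³ = -113179.5127 ⇒ m₃ = -113179.5127/8 = -14147.43909
m₂^(3/2) = 380.34437^(1.5) = 7417.63564
g_1 = m₃ / m₂^(3/2) = -14147.43909 / 7417.63564 ≈ -1.9073

-1.9073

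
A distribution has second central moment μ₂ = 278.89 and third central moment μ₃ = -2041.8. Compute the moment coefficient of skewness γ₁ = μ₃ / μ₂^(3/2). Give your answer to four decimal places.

-0.4384

σ = √μ₂ = √278.89 = 16.70000
σ³ = μ₂^(3/2) = 4657.46300
γ₁ = μ₃/σ³ = -2041.8 / 4657.46300 ≈ -0.4384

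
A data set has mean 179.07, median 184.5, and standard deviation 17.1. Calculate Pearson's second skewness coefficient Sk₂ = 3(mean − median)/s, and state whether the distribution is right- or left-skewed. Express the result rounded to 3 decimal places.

Sk₂ = 3(179.07 − 184.5) / 17.1 = 3 × -5.4300 / 17.1
    = -16.2900 / 17.1 ≈ -0.953
Sk₂ < 0 ⇒ mean < median ⇒ left-skewed (negative skew).

-0.953, left-skewed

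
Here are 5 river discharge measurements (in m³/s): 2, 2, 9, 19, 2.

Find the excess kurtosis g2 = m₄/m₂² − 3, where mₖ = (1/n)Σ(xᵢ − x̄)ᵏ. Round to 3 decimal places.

-0.606

x̄ = 6.8000
Σ(xᵢ − x̄)² = 222.8000 ⇒ m₂ = 44.56000
Σ(xᵢ − x̄)⁴ = 23769.2960 ⇒ m₄ = 4753.85920
m₂² = 1985.59360
g2 = m₄/m₂² − 3 = 2.39418 − 3 ≈ -0.606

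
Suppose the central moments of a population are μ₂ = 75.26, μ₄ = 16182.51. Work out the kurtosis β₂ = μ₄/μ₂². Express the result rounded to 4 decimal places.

μ₂² = 75.26² = 5664.06760
μ₄/μ₂² = 16182.51 / 5664.06760 = 2.85705
β₂ ≈ 2.8570

2.8570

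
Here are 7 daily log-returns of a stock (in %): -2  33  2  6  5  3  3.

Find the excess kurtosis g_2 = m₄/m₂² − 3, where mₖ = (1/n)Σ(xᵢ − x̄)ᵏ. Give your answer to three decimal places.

x̄ = 7.1429
Σ(xᵢ − x̄)² = 818.8571 ⇒ m₂ = 116.97959
Σ(xᵢ − x̄)⁴ = 455314.1341 ⇒ m₄ = 65044.87630
m₂² = 13684.22491
g_2 = m₄/m₂² − 3 = 4.75327 − 3 ≈ 1.753

1.753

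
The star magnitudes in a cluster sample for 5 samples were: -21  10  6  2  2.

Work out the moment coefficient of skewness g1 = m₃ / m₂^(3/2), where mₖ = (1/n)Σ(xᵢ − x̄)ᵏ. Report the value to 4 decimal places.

x̄ = (-21 + 10 + 6 + 2 + 2) / 5 = -0.2000
deviations (xᵢ − x̄): -20.8000, 10.2000, 6.2000, 2.2000, 2.2000
Σ(xᵢ − x̄)² = 584.8000 ⇒ m₂ = 584.8000/5 = 116.96000
Σ(xᵢ − x̄)³ = -7678.0800 ⇒ m₃ = -7678.0800/5 = -1535.61600
m₂^(3/2) = 116.96000^(1.5) = 1264.89955
g1 = m₃ / m₂^(3/2) = -1535.61600 / 1264.89955 ≈ -1.2140

-1.2140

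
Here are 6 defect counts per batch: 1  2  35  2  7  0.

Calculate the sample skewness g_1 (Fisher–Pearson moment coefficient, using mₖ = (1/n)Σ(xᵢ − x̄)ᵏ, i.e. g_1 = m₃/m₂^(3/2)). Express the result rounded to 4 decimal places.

x̄ = (1 + 2 + 35 + 2 + 7 + 0) / 6 = 7.8333
deviations (xᵢ − x̄): -6.8333, -5.8333, 27.1667, -5.8333, -0.8333, -7.8333
Σ(xᵢ − x̄)² = 914.8333 ⇒ m₂ = 914.8333/6 = 152.47222
Σ(xᵢ − x̄)³ = 18852.4444 ⇒ m₃ = 18852.4444/6 = 3142.07407
m₂^(3/2) = 152.47222^(1.5) = 1882.72156
g_1 = m₃ / m₂^(3/2) = 3142.07407 / 1882.72156 ≈ 1.6689

1.6689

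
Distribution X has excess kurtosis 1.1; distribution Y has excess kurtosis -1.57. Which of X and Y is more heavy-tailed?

X

Higher excess kurtosis ⇒ heavier tails relative to the normal distribution.
1.1 vs -1.57: the larger is 1.1, so X has heavier tails. (X is leptokurtic — heavier-than-normal tails; the other is platykurtic.)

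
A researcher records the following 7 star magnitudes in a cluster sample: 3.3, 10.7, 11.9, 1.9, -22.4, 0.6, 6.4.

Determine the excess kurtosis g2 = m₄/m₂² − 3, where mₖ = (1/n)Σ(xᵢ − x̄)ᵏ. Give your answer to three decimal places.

x̄ = 1.7714
Σ(xᵢ − x̄)² = 791.7143 ⇒ m₂ = 113.10204
Σ(xᵢ − x̄)⁴ = 358703.1495 ⇒ m₄ = 51243.30707
m₂² = 12792.07164
g2 = m₄/m₂² − 3 = 4.00586 − 3 ≈ 1.006

1.006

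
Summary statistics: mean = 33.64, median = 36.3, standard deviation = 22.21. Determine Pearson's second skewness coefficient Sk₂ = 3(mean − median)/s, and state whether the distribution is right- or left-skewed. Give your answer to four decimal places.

-0.3593, left-skewed

Sk₂ = 3(33.64 − 36.3) / 22.21 = 3 × -2.6600 / 22.21
    = -7.9800 / 22.21 ≈ -0.3593
Sk₂ < 0 ⇒ mean < median ⇒ left-skewed (negative skew).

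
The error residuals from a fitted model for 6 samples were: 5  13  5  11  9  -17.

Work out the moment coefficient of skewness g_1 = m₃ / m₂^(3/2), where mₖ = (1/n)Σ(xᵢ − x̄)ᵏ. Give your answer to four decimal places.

-1.4529

x̄ = (5 + 13 + 5 + 11 + 9 - 17) / 6 = 4.3333
deviations (xᵢ − x̄): 0.6667, 8.6667, 0.6667, 6.6667, 4.6667, -21.3333
Σ(xᵢ − x̄)² = 597.3333 ⇒ m₂ = 597.3333/6 = 99.55556
Σ(xᵢ − x̄)³ = -8659.5556 ⇒ m₃ = -8659.5556/6 = -1443.25926
m₂^(3/2) = 99.55556^(1.5) = 993.34075
g_1 = m₃ / m₂^(3/2) = -1443.25926 / 993.34075 ≈ -1.4529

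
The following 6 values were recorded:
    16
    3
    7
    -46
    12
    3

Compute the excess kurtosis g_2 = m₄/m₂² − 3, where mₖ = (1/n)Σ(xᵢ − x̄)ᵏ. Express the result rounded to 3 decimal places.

x̄ = -0.8333
Σ(xᵢ − x̄)² = 2578.8333 ⇒ m₂ = 429.80556
Σ(xᵢ − x̄)⁴ = 4273328.1528 ⇒ m₄ = 712221.35880
m₂² = 184732.81559
g_2 = m₄/m₂² − 3 = 3.85541 − 3 ≈ 0.855

0.855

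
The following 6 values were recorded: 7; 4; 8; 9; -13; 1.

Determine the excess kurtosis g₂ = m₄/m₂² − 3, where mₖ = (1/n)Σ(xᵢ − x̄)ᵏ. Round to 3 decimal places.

x̄ = 2.6667
Σ(xᵢ − x̄)² = 337.3333 ⇒ m₂ = 56.22222
Σ(xᵢ − x̄)⁴ = 63024.4444 ⇒ m₄ = 10504.07407
m₂² = 3160.93827
g₂ = m₄/m₂² − 3 = 3.32309 − 3 ≈ 0.323

0.323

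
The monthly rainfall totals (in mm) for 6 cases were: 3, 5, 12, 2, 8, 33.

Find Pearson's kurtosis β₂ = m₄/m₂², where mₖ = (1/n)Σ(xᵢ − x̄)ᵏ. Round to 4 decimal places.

3.5136

x̄ = 10.5000
Σ(xᵢ − x̄)² = 673.5000 ⇒ m₂ = 112.25000
Σ(xᵢ − x̄)⁴ = 265632.3750 ⇒ m₄ = 44272.06250
m₂² = 12600.06250
β₂ = m₄/m₂² = 44272.06250 / 12600.06250 ≈ 3.5136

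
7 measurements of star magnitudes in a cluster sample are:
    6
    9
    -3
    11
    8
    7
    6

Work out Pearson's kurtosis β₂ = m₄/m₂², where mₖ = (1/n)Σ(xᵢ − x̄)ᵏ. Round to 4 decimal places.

x̄ = 6.2857
Σ(xᵢ − x̄)² = 119.4286 ⇒ m₂ = 17.06122
Σ(xᵢ − x̄)⁴ = 7991.7784 ⇒ m₄ = 1141.68263
m₂² = 291.08538
β₂ = m₄/m₂² = 1141.68263 / 291.08538 ≈ 3.9222

3.9222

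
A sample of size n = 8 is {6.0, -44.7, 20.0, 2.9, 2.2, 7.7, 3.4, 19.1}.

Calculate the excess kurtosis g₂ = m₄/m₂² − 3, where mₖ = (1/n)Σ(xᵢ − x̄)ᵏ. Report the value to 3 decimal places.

x̄ = 2.0750
Σ(xᵢ − x̄)² = 2848.5550 ⇒ m₂ = 356.06938
Σ(xᵢ − x̄)⁴ = 4975401.8425 ⇒ m₄ = 621925.23031
m₂² = 126785.39981
g₂ = m₄/m₂² − 3 = 4.90534 − 3 ≈ 1.905

1.905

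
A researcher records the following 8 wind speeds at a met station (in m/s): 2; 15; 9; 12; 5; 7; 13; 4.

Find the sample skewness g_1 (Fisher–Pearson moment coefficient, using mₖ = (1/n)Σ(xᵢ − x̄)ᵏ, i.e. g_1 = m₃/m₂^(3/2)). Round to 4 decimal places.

0.0812

x̄ = (2 + 15 + 9 + 12 + 5 + 7 + 13 + 4) / 8 = 8.3750
deviations (xᵢ − x̄): -6.3750, 6.6250, 0.6250, 3.6250, -3.3750, -1.3750, 4.6250, -4.3750
Σ(xᵢ − x̄)² = 151.8750 ⇒ m₂ = 151.8750/8 = 18.98438
Σ(xᵢ − x̄)³ = 53.7188 ⇒ m₃ = 53.7188/8 = 6.71484
m₂^(3/2) = 18.98438^(1.5) = 82.71694
g_1 = m₃ / m₂^(3/2) = 6.71484 / 82.71694 ≈ 0.0812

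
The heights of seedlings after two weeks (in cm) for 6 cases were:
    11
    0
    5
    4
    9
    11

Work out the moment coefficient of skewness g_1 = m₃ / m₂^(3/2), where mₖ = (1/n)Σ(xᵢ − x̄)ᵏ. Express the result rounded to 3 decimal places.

-0.368

x̄ = (11 + 0 + 5 + 4 + 9 + 11) / 6 = 6.6667
deviations (xᵢ − x̄): 4.3333, -6.6667, -1.6667, -2.6667, 2.3333, 4.3333
Σ(xᵢ − x̄)² = 97.3333 ⇒ m₂ = 97.3333/6 = 16.22222
Σ(xᵢ − x̄)³ = -144.4444 ⇒ m₃ = -144.4444/6 = -24.07407
m₂^(3/2) = 16.22222^(1.5) = 65.33795
g_1 = m₃ / m₂^(3/2) = -24.07407 / 65.33795 ≈ -0.368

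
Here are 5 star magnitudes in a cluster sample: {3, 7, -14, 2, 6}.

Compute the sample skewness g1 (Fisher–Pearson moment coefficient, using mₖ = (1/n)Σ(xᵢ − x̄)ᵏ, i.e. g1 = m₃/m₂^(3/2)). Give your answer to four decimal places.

x̄ = (3 + 7 - 14 + 2 + 6) / 5 = 0.8000
deviations (xᵢ − x̄): 2.2000, 6.2000, -14.8000, 1.2000, 5.2000
Σ(xᵢ − x̄)² = 290.8000 ⇒ m₂ = 290.8000/5 = 58.16000
Σ(xᵢ − x̄)³ = -2850.4800 ⇒ m₃ = -2850.4800/5 = -570.09600
m₂^(3/2) = 58.16000^(1.5) = 443.54389
g1 = m₃ / m₂^(3/2) = -570.09600 / 443.54389 ≈ -1.2853

-1.2853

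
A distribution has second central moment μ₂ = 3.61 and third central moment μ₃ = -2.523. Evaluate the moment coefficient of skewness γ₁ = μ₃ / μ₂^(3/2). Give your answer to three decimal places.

σ = √μ₂ = √3.61 = 1.90000
σ³ = μ₂^(3/2) = 6.85900
γ₁ = μ₃/σ³ = -2.523 / 6.85900 ≈ -0.368

-0.368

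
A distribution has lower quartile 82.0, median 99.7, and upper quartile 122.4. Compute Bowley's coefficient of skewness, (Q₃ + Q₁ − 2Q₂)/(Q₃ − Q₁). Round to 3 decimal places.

0.124

numerator: Q₃ + Q₁ − 2Q₂ = 122.4 + 82.0 − 2×99.7 = 5.0000
denominator: Q₃ − Q₁ = 122.4 − 82.0 = 40.4000
Bowley skewness = 5.0000 / 40.4000 ≈ 0.124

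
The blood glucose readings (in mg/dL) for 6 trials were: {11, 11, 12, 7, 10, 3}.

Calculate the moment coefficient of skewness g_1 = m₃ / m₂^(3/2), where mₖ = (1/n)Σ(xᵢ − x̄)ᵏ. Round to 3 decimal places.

-0.998

x̄ = (11 + 11 + 12 + 7 + 10 + 3) / 6 = 9.0000
deviations (xᵢ − x̄): 2.0000, 2.0000, 3.0000, -2.0000, 1.0000, -6.0000
Σ(xᵢ − x̄)² = 58.0000 ⇒ m₂ = 58.0000/6 = 9.66667
Σ(xᵢ − x̄)³ = -180.0000 ⇒ m₃ = -180.0000/6 = -30.00000
m₂^(3/2) = 9.66667^(1.5) = 30.05489
g_1 = m₃ / m₂^(3/2) = -30.00000 / 30.05489 ≈ -0.998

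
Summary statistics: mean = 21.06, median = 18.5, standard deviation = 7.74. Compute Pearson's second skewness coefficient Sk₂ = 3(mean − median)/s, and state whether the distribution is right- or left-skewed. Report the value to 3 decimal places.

0.992, right-skewed

Sk₂ = 3(21.06 − 18.5) / 7.74 = 3 × 2.5600 / 7.74
    = 7.6800 / 7.74 ≈ 0.992
Sk₂ > 0 ⇒ mean > median ⇒ right-skewed (positive skew).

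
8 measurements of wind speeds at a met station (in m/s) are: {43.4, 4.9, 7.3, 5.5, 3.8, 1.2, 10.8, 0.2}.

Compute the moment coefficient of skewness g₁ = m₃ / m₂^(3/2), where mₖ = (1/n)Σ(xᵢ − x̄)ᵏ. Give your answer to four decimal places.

2.0211

x̄ = (43.4 + 4.9 + 7.3 + 5.5 + 3.8 + 1.2 + 10.8 + 0.2) / 8 = 9.6375
deviations (xᵢ − x̄): 33.7625, -4.7375, -2.3375, -4.1375, -5.8375, -8.4375, 1.1625, -9.4375
Σ(xᵢ − x̄)² = 1380.6188 ⇒ m₂ = 1380.6188/8 = 172.57734
Σ(xᵢ − x̄)³ = 36657.5690 ⇒ m₃ = 36657.5690/8 = 4582.19612
m₂^(3/2) = 172.57734^(1.5) = 2267.12607
g₁ = m₃ / m₂^(3/2) = 4582.19612 / 2267.12607 ≈ 2.0211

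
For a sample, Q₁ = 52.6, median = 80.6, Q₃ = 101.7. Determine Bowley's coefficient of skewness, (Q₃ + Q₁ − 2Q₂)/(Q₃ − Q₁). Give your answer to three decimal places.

-0.141

numerator: Q₃ + Q₁ − 2Q₂ = 101.7 + 52.6 − 2×80.6 = -6.9000
denominator: Q₃ − Q₁ = 101.7 − 52.6 = 49.1000
Bowley skewness = -6.9000 / 49.1000 ≈ -0.141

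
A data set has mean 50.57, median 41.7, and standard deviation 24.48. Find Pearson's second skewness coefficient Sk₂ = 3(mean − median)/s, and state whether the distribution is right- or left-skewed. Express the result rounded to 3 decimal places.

Sk₂ = 3(50.57 − 41.7) / 24.48 = 3 × 8.8700 / 24.48
    = 26.6100 / 24.48 ≈ 1.087
Sk₂ > 0 ⇒ mean > median ⇒ right-skewed (positive skew).

1.087, right-skewed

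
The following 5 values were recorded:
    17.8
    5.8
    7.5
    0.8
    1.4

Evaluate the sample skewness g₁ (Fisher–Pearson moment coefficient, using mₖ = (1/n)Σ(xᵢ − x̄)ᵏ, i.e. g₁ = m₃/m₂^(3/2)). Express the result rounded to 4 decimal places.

0.9016

x̄ = (17.8 + 5.8 + 7.5 + 0.8 + 1.4) / 5 = 6.6600
deviations (xᵢ − x̄): 11.1400, -0.8600, 0.8400, -5.8600, -5.2600
Σ(xᵢ − x̄)² = 187.5520 ⇒ m₂ = 187.5520/5 = 37.51040
Σ(xᵢ − x̄)³ = 1035.6646 ⇒ m₃ = 1035.6646/5 = 207.13291
m₂^(3/2) = 37.51040^(1.5) = 229.73520
g₁ = m₃ / m₂^(3/2) = 207.13291 / 229.73520 ≈ 0.9016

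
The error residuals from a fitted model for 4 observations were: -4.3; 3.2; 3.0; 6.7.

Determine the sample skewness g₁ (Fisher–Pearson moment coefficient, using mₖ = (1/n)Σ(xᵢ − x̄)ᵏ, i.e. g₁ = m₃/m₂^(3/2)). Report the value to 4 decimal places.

-0.6713

x̄ = (-4.3 + 3.2 + 3.0 + 6.7) / 4 = 2.1500
deviations (xᵢ − x̄): -6.4500, 1.0500, 0.8500, 4.5500
Σ(xᵢ − x̄)² = 64.1300 ⇒ m₂ = 64.1300/4 = 16.03250
Σ(xᵢ − x̄)³ = -172.3680 ⇒ m₃ = -172.3680/4 = -43.09200
m₂^(3/2) = 16.03250^(1.5) = 64.19510
g₁ = m₃ / m₂^(3/2) = -43.09200 / 64.19510 ≈ -0.6713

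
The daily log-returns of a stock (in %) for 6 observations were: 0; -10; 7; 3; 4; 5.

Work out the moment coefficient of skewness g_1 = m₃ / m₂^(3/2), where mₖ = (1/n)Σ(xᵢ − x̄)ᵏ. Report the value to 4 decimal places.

-1.2565

x̄ = (0 - 10 + 7 + 3 + 4 + 5) / 6 = 1.5000
deviations (xᵢ − x̄): -1.5000, -11.5000, 5.5000, 1.5000, 2.5000, 3.5000
Σ(xᵢ − x̄)² = 185.5000 ⇒ m₂ = 185.5000/6 = 30.91667
Σ(xᵢ − x̄)³ = -1296.0000 ⇒ m₃ = -1296.0000/6 = -216.00000
m₂^(3/2) = 30.91667^(1.5) = 171.90519
g_1 = m₃ / m₂^(3/2) = -216.00000 / 171.90519 ≈ -1.2565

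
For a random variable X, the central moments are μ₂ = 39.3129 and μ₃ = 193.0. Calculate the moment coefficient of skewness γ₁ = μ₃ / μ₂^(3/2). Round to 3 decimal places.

σ = √μ₂ = √39.3129 = 6.27000
σ³ = μ₂^(3/2) = 246.49188
γ₁ = μ₃/σ³ = 193.0 / 246.49188 ≈ 0.783

0.783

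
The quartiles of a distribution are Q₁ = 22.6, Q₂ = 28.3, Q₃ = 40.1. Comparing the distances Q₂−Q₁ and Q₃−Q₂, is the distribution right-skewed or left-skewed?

right-skewed

Q₂ − Q₁ = 5.7;  Q₃ − Q₂ = 11.8
Q₃ − Q₂ > Q₂ − Q₁ ⇒ the upper half is more spread out ⇒ right-skewed.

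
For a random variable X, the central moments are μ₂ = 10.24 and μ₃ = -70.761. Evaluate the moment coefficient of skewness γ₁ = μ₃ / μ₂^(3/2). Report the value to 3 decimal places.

-2.159

σ = √μ₂ = √10.24 = 3.20000
σ³ = μ₂^(3/2) = 32.76800
γ₁ = μ₃/σ³ = -70.761 / 32.76800 ≈ -2.159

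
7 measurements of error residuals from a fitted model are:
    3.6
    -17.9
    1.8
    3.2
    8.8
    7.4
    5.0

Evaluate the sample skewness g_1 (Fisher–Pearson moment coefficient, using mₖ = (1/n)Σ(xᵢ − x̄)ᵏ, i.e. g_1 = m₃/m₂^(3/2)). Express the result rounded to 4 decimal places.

x̄ = (3.6 - 17.9 + 1.8 + 3.2 + 8.8 + 7.4 + 5.0) / 7 = 1.7000
deviations (xᵢ − x̄): 1.9000, -19.6000, 0.1000, 1.5000, 7.1000, 5.7000, 3.3000
Σ(xᵢ − x̄)² = 483.8200 ⇒ m₂ = 483.8200/7 = 69.11714
Σ(xᵢ − x̄)³ = -6940.2600 ⇒ m₃ = -6940.2600/7 = -991.46571
m₂^(3/2) = 69.11714^(1.5) = 574.61726
g_1 = m₃ / m₂^(3/2) = -991.46571 / 574.61726 ≈ -1.7254

-1.7254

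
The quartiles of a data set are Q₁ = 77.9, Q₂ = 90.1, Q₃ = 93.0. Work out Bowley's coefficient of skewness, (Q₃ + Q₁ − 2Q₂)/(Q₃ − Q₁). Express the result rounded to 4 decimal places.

-0.6159

numerator: Q₃ + Q₁ − 2Q₂ = 93.0 + 77.9 − 2×90.1 = -9.3000
denominator: Q₃ − Q₁ = 93.0 − 77.9 = 15.1000
Bowley skewness = -9.3000 / 15.1000 ≈ -0.6159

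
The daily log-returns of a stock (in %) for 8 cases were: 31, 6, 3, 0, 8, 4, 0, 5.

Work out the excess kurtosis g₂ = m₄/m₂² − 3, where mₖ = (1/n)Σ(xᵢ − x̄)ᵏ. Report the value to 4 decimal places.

x̄ = 7.1250
Σ(xᵢ − x̄)² = 704.8750 ⇒ m₂ = 88.10938
Σ(xᵢ − x̄)⁴ = 330479.5879 ⇒ m₄ = 41309.94849
m₂² = 7763.26196
g₂ = m₄/m₂² − 3 = 5.32121 − 3 ≈ 2.3212

2.3212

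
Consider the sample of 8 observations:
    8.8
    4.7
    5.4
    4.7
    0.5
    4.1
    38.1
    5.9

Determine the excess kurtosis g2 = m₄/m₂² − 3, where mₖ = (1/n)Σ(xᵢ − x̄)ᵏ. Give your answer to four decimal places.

x̄ = 9.0250
Σ(xᵢ − x̄)² = 1002.6550 ⇒ m₂ = 125.33188
Σ(xᵢ − x̄)⁴ = 721464.0614 ⇒ m₄ = 90183.00767
m₂² = 15708.07889
g2 = m₄/m₂² − 3 = 5.74119 − 3 ≈ 2.7412

2.7412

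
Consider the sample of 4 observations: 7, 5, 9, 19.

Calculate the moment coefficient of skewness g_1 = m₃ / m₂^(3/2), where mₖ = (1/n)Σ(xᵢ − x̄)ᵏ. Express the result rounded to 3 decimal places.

x̄ = (7 + 5 + 9 + 19) / 4 = 10.0000
deviations (xᵢ − x̄): -3.0000, -5.0000, -1.0000, 9.0000
Σ(xᵢ − x̄)² = 116.0000 ⇒ m₂ = 116.0000/4 = 29.00000
Σ(xᵢ − x̄)³ = 576.0000 ⇒ m₃ = 576.0000/4 = 144.00000
m₂^(3/2) = 29.00000^(1.5) = 156.16978
g_1 = m₃ / m₂^(3/2) = 144.00000 / 156.16978 ≈ 0.922

0.922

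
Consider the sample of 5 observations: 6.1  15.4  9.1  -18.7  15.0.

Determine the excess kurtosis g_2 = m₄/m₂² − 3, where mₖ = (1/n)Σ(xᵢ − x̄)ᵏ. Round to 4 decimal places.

x̄ = 5.3800
Σ(xᵢ − x̄)² = 787.1480 ⇒ m₂ = 157.42960
Σ(xᵢ − x̄)⁴ = 355058.3239 ⇒ m₄ = 71011.66479
m₂² = 24784.07896
g_2 = m₄/m₂² − 3 = 2.86521 − 3 ≈ -0.1348

-0.1348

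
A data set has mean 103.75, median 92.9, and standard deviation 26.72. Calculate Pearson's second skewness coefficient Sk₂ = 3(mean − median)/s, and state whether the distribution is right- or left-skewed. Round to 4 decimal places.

1.2182, right-skewed

Sk₂ = 3(103.75 − 92.9) / 26.72 = 3 × 10.8500 / 26.72
    = 32.5500 / 26.72 ≈ 1.2182
Sk₂ > 0 ⇒ mean > median ⇒ right-skewed (positive skew).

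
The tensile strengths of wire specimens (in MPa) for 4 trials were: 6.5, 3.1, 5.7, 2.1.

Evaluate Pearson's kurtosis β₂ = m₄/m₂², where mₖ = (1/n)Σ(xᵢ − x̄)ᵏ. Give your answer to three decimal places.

1.235

x̄ = 4.3500
Σ(xᵢ − x̄)² = 13.0700 ⇒ m₂ = 3.26750
Σ(xᵢ − x̄)⁴ = 52.7593 ⇒ m₄ = 13.18983
m₂² = 10.67656
β₂ = m₄/m₂² = 13.18983 / 10.67656 ≈ 1.235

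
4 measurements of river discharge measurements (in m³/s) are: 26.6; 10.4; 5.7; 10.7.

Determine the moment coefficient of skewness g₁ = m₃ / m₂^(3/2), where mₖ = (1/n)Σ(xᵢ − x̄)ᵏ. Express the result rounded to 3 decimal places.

x̄ = (26.6 + 10.4 + 5.7 + 10.7) / 4 = 13.3500
deviations (xᵢ − x̄): 13.2500, -2.9500, -7.6500, -2.6500
Σ(xᵢ − x̄)² = 249.8100 ⇒ m₂ = 249.8100/4 = 62.45250
Σ(xᵢ − x̄)³ = 1834.2240 ⇒ m₃ = 1834.2240/4 = 458.55600
m₂^(3/2) = 62.45250^(1.5) = 493.54271
g₁ = m₃ / m₂^(3/2) = 458.55600 / 493.54271 ≈ 0.929

0.929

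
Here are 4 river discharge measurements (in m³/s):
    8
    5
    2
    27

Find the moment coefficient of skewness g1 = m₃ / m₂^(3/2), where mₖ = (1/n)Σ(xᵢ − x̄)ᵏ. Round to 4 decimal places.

x̄ = (8 + 5 + 2 + 27) / 4 = 10.5000
deviations (xᵢ − x̄): -2.5000, -5.5000, -8.5000, 16.5000
Σ(xᵢ − x̄)² = 381.0000 ⇒ m₂ = 381.0000/4 = 95.25000
Σ(xᵢ − x̄)³ = 3696.0000 ⇒ m₃ = 3696.0000/4 = 924.00000
m₂^(3/2) = 95.25000^(1.5) = 929.60291
g1 = m₃ / m₂^(3/2) = 924.00000 / 929.60291 ≈ 0.9940

0.9940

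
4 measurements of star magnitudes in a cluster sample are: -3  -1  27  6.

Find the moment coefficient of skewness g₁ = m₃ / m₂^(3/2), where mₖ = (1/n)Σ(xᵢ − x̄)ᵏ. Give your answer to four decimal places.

x̄ = (-3 - 1 + 27 + 6) / 4 = 7.2500
deviations (xᵢ − x̄): -10.2500, -8.2500, 19.7500, -1.2500
Σ(xᵢ − x̄)² = 564.7500 ⇒ m₂ = 564.7500/4 = 141.18750
Σ(xᵢ − x̄)³ = 6063.3750 ⇒ m₃ = 6063.3750/4 = 1515.84375
m₂^(3/2) = 141.18750^(1.5) = 1677.62300
g₁ = m₃ / m₂^(3/2) = 1515.84375 / 1677.62300 ≈ 0.9036

0.9036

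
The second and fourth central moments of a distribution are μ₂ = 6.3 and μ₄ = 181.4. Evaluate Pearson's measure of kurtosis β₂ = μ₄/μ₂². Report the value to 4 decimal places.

4.5704

μ₂² = 6.3² = 39.69000
μ₄/μ₂² = 181.4 / 39.69000 = 4.57042
β₂ ≈ 4.5704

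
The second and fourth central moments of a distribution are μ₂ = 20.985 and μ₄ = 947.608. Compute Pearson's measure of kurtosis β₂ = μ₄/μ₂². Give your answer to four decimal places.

2.1518

μ₂² = 20.985² = 440.37022
μ₄/μ₂² = 947.608 / 440.37022 = 2.15184
β₂ ≈ 2.1518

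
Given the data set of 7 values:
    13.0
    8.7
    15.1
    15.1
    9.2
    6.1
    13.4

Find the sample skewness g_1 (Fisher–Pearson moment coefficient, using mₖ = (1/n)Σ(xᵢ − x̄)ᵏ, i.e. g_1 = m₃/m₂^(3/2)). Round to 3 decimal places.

-0.379

x̄ = (13.0 + 8.7 + 15.1 + 15.1 + 9.2 + 6.1 + 13.4) / 7 = 11.5143
deviations (xᵢ − x̄): 1.4857, -2.8143, 3.5857, 3.5857, -2.3143, -5.4143, 1.8857
Σ(xᵢ − x̄)² = 74.0686 ⇒ m₂ = 74.0686/7 = 10.58122
Σ(xᵢ − x̄)³ = -91.2114 ⇒ m₃ = -91.2114/7 = -13.03020
m₂^(3/2) = 10.58122^(1.5) = 34.41945
g_1 = m₃ / m₂^(3/2) = -13.03020 / 34.41945 ≈ -0.379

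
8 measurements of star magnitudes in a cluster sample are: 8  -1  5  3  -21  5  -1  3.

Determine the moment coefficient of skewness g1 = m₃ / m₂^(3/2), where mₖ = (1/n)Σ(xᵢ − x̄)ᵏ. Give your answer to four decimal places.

-1.7776

x̄ = (8 - 1 + 5 + 3 - 21 + 5 - 1 + 3) / 8 = 0.1250
deviations (xᵢ − x̄): 7.8750, -1.1250, 4.8750, 2.8750, -21.1250, 4.8750, -1.1250, 2.8750
Σ(xᵢ − x̄)² = 574.8750 ⇒ m₂ = 574.8750/8 = 71.85938
Σ(xᵢ − x̄)³ = -8662.5938 ⇒ m₃ = -8662.5938/8 = -1082.82422
m₂^(3/2) = 71.85938^(1.5) = 609.15127
g1 = m₃ / m₂^(3/2) = -1082.82422 / 609.15127 ≈ -1.7776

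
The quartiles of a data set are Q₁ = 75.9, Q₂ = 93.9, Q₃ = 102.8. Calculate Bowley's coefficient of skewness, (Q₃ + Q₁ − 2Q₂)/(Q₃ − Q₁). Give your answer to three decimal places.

numerator: Q₃ + Q₁ − 2Q₂ = 102.8 + 75.9 − 2×93.9 = -9.1000
denominator: Q₃ − Q₁ = 102.8 − 75.9 = 26.9000
Bowley skewness = -9.1000 / 26.9000 ≈ -0.338

-0.338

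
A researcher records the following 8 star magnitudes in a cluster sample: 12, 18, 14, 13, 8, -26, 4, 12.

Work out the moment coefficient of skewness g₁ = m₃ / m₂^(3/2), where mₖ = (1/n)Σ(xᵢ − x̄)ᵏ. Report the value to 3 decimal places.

-1.889

x̄ = (12 + 18 + 14 + 13 + 8 - 26 + 4 + 12) / 8 = 6.8750
deviations (xᵢ − x̄): 5.1250, 11.1250, 7.1250, 6.1250, 1.1250, -32.8750, -2.8750, 5.1250
Σ(xᵢ − x̄)² = 1354.8750 ⇒ m₂ = 1354.8750/8 = 169.35938
Σ(xᵢ − x̄)³ = -33314.9063 ⇒ m₃ = -33314.9063/8 = -4164.36328
m₂^(3/2) = 169.35938^(1.5) = 2204.01154
g₁ = m₃ / m₂^(3/2) = -4164.36328 / 2204.01154 ≈ -1.889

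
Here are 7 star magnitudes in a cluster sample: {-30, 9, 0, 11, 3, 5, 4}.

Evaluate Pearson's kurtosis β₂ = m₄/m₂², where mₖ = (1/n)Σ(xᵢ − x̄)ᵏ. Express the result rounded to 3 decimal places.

x̄ = 0.2857
Σ(xᵢ − x̄)² = 1151.4286 ⇒ m₂ = 164.48980
Σ(xᵢ − x̄)⁴ = 860984.1050 ⇒ m₄ = 122997.72928
m₂² = 27056.89296
β₂ = m₄/m₂² = 122997.72928 / 27056.89296 ≈ 4.546

4.546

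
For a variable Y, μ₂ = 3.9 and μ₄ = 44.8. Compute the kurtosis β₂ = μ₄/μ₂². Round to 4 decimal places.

2.9454

μ₂² = 3.9² = 15.21000
μ₄/μ₂² = 44.8 / 15.21000 = 2.94543
β₂ ≈ 2.9454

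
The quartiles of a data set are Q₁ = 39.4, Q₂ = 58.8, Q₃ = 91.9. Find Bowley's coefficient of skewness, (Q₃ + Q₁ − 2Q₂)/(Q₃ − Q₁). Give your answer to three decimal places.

0.261

numerator: Q₃ + Q₁ − 2Q₂ = 91.9 + 39.4 − 2×58.8 = 13.7000
denominator: Q₃ − Q₁ = 91.9 − 39.4 = 52.5000
Bowley skewness = 13.7000 / 52.5000 ≈ 0.261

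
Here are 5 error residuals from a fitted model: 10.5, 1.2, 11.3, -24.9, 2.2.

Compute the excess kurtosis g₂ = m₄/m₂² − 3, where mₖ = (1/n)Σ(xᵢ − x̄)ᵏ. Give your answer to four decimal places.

-0.2151

x̄ = 0.0600
Σ(xᵢ − x̄)² = 864.2120 ⇒ m₂ = 172.84240
Σ(xᵢ − x̄)⁴ = 415994.4493 ⇒ m₄ = 83198.88986
m₂² = 29874.49524
g₂ = m₄/m₂² − 3 = 2.78495 − 3 ≈ -0.2151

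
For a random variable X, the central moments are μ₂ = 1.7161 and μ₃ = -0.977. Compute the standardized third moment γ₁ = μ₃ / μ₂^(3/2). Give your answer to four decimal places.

-0.4346

σ = √μ₂ = √1.7161 = 1.31000
σ³ = μ₂^(3/2) = 2.24809
γ₁ = μ₃/σ³ = -0.977 / 2.24809 ≈ -0.4346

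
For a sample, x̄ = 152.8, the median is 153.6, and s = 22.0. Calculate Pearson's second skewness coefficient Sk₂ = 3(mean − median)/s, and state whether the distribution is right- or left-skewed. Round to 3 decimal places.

Sk₂ = 3(152.8 − 153.6) / 22.0 = 3 × -0.8000 / 22.0
    = -2.4000 / 22.0 ≈ -0.109
Sk₂ < 0 ⇒ mean < median ⇒ left-skewed (negative skew).

-0.109, left-skewed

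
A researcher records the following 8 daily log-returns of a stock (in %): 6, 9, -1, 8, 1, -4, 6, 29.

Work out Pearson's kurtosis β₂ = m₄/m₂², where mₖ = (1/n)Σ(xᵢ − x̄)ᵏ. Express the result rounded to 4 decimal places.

4.1589

x̄ = 6.7500
Σ(xᵢ − x̄)² = 711.5000 ⇒ m₂ = 88.93750
Σ(xᵢ − x̄)⁴ = 263170.9063 ⇒ m₄ = 32896.36328
m₂² = 7909.87891
β₂ = m₄/m₂² = 32896.36328 / 7909.87891 ≈ 4.1589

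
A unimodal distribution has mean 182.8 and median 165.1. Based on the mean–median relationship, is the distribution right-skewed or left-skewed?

right-skewed

mean − median = 182.8 − 165.1 = 17.7
mean > median ⇒ the longer tail is on the right ⇒ right-skewed (positively skewed).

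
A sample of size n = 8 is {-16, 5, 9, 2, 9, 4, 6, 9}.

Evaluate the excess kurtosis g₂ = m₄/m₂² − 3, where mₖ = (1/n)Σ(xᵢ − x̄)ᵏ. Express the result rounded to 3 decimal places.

2.075

x̄ = 3.5000
Σ(xᵢ − x̄)² = 482.0000 ⇒ m₂ = 60.25000
Σ(xᵢ − x̄)⁴ = 147384.5000 ⇒ m₄ = 18423.06250
m₂² = 3630.06250
g₂ = m₄/m₂² − 3 = 5.07514 − 3 ≈ 2.075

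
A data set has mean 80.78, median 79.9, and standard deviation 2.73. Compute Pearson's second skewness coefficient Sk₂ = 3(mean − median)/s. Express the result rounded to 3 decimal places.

0.967

Sk₂ = 3(80.78 − 79.9) / 2.73 = 3 × 0.8800 / 2.73
    = 2.6400 / 2.73 ≈ 0.967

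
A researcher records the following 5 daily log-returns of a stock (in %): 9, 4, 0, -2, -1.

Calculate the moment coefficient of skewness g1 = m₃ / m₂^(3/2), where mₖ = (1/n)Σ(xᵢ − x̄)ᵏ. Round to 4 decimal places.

0.7589

x̄ = (9 + 4 + 0 - 2 - 1) / 5 = 2.0000
deviations (xᵢ − x̄): 7.0000, 2.0000, -2.0000, -4.0000, -3.0000
Σ(xᵢ − x̄)² = 82.0000 ⇒ m₂ = 82.0000/5 = 16.40000
Σ(xᵢ − x̄)³ = 252.0000 ⇒ m₃ = 252.0000/5 = 50.40000
m₂^(3/2) = 16.40000^(1.5) = 66.41494
g1 = m₃ / m₂^(3/2) = 50.40000 / 66.41494 ≈ 0.7589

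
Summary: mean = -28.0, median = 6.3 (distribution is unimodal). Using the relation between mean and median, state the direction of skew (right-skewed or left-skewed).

mean − median = -28.0 − 6.3 = -34.3
mean < median ⇒ the longer tail is on the left ⇒ left-skewed (negatively skewed).

left-skewed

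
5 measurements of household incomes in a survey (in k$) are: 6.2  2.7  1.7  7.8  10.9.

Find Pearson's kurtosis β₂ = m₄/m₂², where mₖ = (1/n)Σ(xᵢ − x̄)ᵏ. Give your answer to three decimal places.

x̄ = 5.8600
Σ(xᵢ − x̄)² = 56.5720 ⇒ m₂ = 11.31440
Σ(xᵢ − x̄)⁴ = 1058.6153 ⇒ m₄ = 211.72307
m₂² = 128.01565
β₂ = m₄/m₂² = 211.72307 / 128.01565 ≈ 1.654

1.654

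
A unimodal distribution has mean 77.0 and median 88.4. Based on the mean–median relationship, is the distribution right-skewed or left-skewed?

left-skewed

mean − median = 77.0 − 88.4 = -11.4
mean < median ⇒ the longer tail is on the left ⇒ left-skewed (negatively skewed).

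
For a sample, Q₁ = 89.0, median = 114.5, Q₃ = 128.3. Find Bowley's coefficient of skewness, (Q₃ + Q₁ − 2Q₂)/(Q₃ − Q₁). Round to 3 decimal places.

numerator: Q₃ + Q₁ − 2Q₂ = 128.3 + 89.0 − 2×114.5 = -11.7000
denominator: Q₃ − Q₁ = 128.3 − 89.0 = 39.3000
Bowley skewness = -11.7000 / 39.3000 ≈ -0.298

-0.298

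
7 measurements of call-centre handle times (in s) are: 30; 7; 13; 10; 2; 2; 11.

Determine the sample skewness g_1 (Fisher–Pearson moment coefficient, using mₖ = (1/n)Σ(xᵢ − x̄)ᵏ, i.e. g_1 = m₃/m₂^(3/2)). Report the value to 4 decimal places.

1.2134

x̄ = (30 + 7 + 13 + 10 + 2 + 2 + 11) / 7 = 10.7143
deviations (xᵢ − x̄): 19.2857, -3.7143, 2.2857, -0.7143, -8.7143, -8.7143, 0.2857
Σ(xᵢ − x̄)² = 543.4286 ⇒ m₂ = 543.4286/7 = 77.63265
Σ(xᵢ − x̄)³ = 5809.9592 ⇒ m₃ = 5809.9592/7 = 829.99417
m₂^(3/2) = 77.63265^(1.5) = 684.01660
g_1 = m₃ / m₂^(3/2) = 829.99417 / 684.01660 ≈ 1.2134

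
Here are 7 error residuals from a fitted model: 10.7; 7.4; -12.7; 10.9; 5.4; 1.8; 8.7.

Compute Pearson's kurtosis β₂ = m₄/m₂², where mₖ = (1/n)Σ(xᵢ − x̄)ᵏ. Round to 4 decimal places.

3.8831

x̄ = 4.6000
Σ(xᵢ − x̄)² = 409.3200 ⇒ m₂ = 58.47429
Σ(xᵢ − x̄)⁴ = 92940.3012 ⇒ m₄ = 13277.18589
m₂² = 3419.24209
β₂ = m₄/m₂² = 13277.18589 / 3419.24209 ≈ 3.8831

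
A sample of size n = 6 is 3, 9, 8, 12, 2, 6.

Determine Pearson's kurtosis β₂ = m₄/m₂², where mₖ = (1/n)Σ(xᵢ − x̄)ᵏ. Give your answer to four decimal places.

1.7653

x̄ = 6.6667
Σ(xᵢ − x̄)² = 71.3333 ⇒ m₂ = 11.88889
Σ(xᵢ − x̄)⁴ = 1497.1111 ⇒ m₄ = 249.51852
m₂² = 141.34568
β₂ = m₄/m₂² = 249.51852 / 141.34568 ≈ 1.7653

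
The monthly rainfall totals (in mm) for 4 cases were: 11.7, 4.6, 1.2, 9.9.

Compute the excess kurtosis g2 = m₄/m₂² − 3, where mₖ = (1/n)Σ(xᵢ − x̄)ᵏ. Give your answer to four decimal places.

x̄ = 6.8500
Σ(xᵢ − x̄)² = 69.8100 ⇒ m₂ = 17.45250
Σ(xᵢ − x̄)⁴ = 1684.5194 ⇒ m₄ = 421.12986
m₂² = 304.58976
g2 = m₄/m₂² − 3 = 1.38261 − 3 ≈ -1.6174

-1.6174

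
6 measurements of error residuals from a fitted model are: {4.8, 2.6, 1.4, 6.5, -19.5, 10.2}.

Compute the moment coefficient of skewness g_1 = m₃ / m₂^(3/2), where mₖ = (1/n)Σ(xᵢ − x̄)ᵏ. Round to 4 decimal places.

-1.4363

x̄ = (4.8 + 2.6 + 1.4 + 6.5 - 19.5 + 10.2) / 6 = 1.0000
deviations (xᵢ − x̄): 3.8000, 1.6000, 0.4000, 5.5000, -20.5000, 9.2000
Σ(xᵢ − x̄)² = 552.3000 ⇒ m₂ = 552.3000/6 = 92.05000
Σ(xᵢ − x̄)³ = -7611.0300 ⇒ m₃ = -7611.0300/6 = -1268.50500
m₂^(3/2) = 92.05000^(1.5) = 883.15247
g_1 = m₃ / m₂^(3/2) = -1268.50500 / 883.15247 ≈ -1.4363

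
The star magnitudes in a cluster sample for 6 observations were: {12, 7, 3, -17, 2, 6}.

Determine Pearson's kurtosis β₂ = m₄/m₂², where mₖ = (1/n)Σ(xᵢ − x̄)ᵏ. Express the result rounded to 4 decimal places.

3.4425

x̄ = 2.1667
Σ(xᵢ − x̄)² = 502.8333 ⇒ m₂ = 83.80556
Σ(xᵢ − x̄)⁴ = 145066.1528 ⇒ m₄ = 24177.69213
m₂² = 7023.37114
β₂ = m₄/m₂² = 24177.69213 / 7023.37114 ≈ 3.4425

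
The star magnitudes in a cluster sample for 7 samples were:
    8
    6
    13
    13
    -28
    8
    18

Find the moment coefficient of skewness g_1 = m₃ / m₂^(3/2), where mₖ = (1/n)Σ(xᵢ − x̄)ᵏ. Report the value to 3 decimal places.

-1.734

x̄ = (8 + 6 + 13 + 13 - 28 + 8 + 18) / 7 = 5.4286
deviations (xᵢ − x̄): 2.5714, 0.5714, 7.5714, 7.5714, -33.4286, 2.5714, 12.5714
Σ(xᵢ − x̄)² = 1403.7143 ⇒ m₂ = 1403.7143/7 = 200.53061
Σ(xᵢ − x̄)³ = -34466.3265 ⇒ m₃ = -34466.3265/7 = -4923.76093
m₂^(3/2) = 200.53061^(1.5) = 2839.69057
g_1 = m₃ / m₂^(3/2) = -4923.76093 / 2839.69057 ≈ -1.734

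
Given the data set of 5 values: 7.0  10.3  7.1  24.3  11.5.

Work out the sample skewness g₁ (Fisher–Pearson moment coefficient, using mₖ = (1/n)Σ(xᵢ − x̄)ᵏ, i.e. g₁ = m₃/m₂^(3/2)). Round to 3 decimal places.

x̄ = (7.0 + 10.3 + 7.1 + 24.3 + 11.5) / 5 = 12.0400
deviations (xᵢ − x̄): -5.0400, -1.7400, -4.9400, 12.2600, -0.5400
Σ(xᵢ − x̄)² = 203.4320 ⇒ m₂ = 203.4320/5 = 40.68640
Σ(xᵢ − x̄)³ = 1588.7678 ⇒ m₃ = 1588.7678/5 = 317.75357
m₂^(3/2) = 40.68640^(1.5) = 259.52183
g₁ = m₃ / m₂^(3/2) = 317.75357 / 259.52183 ≈ 1.224

1.224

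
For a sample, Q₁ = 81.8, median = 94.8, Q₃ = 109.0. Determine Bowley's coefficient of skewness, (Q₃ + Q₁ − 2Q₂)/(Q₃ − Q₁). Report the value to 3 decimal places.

numerator: Q₃ + Q₁ − 2Q₂ = 109.0 + 81.8 − 2×94.8 = 1.2000
denominator: Q₃ − Q₁ = 109.0 − 81.8 = 27.2000
Bowley skewness = 1.2000 / 27.2000 ≈ 0.044

0.044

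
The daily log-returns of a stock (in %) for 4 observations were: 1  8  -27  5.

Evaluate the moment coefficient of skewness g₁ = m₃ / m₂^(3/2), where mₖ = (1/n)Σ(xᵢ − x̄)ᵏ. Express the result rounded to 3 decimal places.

-1.047

x̄ = (1 + 8 - 27 + 5) / 4 = -3.2500
deviations (xᵢ − x̄): 4.2500, 11.2500, -23.7500, 8.2500
Σ(xᵢ − x̄)² = 776.7500 ⇒ m₂ = 776.7500/4 = 194.18750
Σ(xᵢ − x̄)³ = -11334.3750 ⇒ m₃ = -11334.3750/4 = -2833.59375
m₂^(3/2) = 194.18750^(1.5) = 2706.02563
g₁ = m₃ / m₂^(3/2) = -2833.59375 / 2706.02563 ≈ -1.047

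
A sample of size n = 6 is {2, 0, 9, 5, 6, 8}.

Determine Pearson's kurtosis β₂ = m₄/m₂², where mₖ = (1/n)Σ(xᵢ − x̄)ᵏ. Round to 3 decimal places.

1.740

x̄ = 5.0000
Σ(xᵢ − x̄)² = 60.0000 ⇒ m₂ = 10.00000
Σ(xᵢ − x̄)⁴ = 1044.0000 ⇒ m₄ = 174.00000
m₂² = 100.00000
β₂ = m₄/m₂² = 174.00000 / 100.00000 ≈ 1.740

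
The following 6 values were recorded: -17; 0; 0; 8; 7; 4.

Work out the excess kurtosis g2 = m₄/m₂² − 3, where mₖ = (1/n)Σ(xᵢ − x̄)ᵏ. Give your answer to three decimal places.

x̄ = 0.3333
Σ(xᵢ − x̄)² = 417.3333 ⇒ m₂ = 69.55556
Σ(xᵢ − x̄)⁴ = 95877.7778 ⇒ m₄ = 15979.62963
m₂² = 4837.97531
g2 = m₄/m₂² − 3 = 3.30296 − 3 ≈ 0.303

0.303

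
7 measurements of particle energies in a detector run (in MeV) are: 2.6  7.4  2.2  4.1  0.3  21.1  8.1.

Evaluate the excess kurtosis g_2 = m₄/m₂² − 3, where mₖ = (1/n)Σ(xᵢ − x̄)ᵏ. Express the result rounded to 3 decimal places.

0.801

x̄ = 6.5429
Σ(xᵢ − x̄)² = 294.4171 ⇒ m₂ = 42.05959
Σ(xᵢ − x̄)⁴ = 47064.3640 ⇒ m₄ = 6723.48057
m₂² = 1769.00927
g_2 = m₄/m₂² − 3 = 3.80070 − 3 ≈ 0.801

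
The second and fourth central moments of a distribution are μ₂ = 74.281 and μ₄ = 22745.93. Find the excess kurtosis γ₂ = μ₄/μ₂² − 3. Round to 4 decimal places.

μ₂² = 74.281² = 5517.66696
μ₄/μ₂² = 22745.93 / 5517.66696 = 4.12238
γ₂ = 4.12238 − 3 ≈ 1.1224

1.1224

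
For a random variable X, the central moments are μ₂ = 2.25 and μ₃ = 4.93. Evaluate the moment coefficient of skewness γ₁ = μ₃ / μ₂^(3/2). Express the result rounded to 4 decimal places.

1.4607

σ = √μ₂ = √2.25 = 1.50000
σ³ = μ₂^(3/2) = 3.37500
γ₁ = μ₃/σ³ = 4.93 / 3.37500 ≈ 1.4607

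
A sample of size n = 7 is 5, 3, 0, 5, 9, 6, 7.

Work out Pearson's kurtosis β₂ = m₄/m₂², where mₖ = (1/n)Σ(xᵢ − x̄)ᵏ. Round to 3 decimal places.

x̄ = 5.0000
Σ(xᵢ − x̄)² = 50.0000 ⇒ m₂ = 7.14286
Σ(xᵢ − x̄)⁴ = 914.0000 ⇒ m₄ = 130.57143
m₂² = 51.02041
β₂ = m₄/m₂² = 130.57143 / 51.02041 ≈ 2.559

2.559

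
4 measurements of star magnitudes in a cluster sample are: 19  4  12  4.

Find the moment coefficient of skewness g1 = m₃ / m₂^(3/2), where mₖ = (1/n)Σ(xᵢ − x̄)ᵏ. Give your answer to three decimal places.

0.431

x̄ = (19 + 4 + 12 + 4) / 4 = 9.7500
deviations (xᵢ − x̄): 9.2500, -5.7500, 2.2500, -5.7500
Σ(xᵢ − x̄)² = 156.7500 ⇒ m₂ = 156.7500/4 = 39.18750
Σ(xᵢ − x̄)³ = 422.6250 ⇒ m₃ = 422.6250/4 = 105.65625
m₂^(3/2) = 39.18750^(1.5) = 245.31344
g1 = m₃ / m₂^(3/2) = 105.65625 / 245.31344 ≈ 0.431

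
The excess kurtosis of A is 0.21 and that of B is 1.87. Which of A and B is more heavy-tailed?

Higher excess kurtosis ⇒ heavier tails relative to the normal distribution.
0.21 vs 1.87: the larger is 1.87, so B has heavier tails.

B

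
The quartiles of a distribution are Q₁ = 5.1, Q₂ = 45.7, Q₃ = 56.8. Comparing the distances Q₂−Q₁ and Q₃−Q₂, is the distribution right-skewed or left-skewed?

Q₂ − Q₁ = 40.6;  Q₃ − Q₂ = 11.1
Q₂ − Q₁ > Q₃ − Q₂ ⇒ the lower half is more spread out ⇒ left-skewed.

left-skewed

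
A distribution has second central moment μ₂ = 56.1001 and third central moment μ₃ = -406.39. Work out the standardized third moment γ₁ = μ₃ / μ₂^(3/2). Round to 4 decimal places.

-0.9672

σ = √μ₂ = √56.1001 = 7.49000
σ³ = μ₂^(3/2) = 420.18975
γ₁ = μ₃/σ³ = -406.39 / 420.18975 ≈ -0.9672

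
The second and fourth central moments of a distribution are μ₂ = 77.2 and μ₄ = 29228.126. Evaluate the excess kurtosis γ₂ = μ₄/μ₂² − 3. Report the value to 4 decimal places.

1.9042

μ₂² = 77.2² = 5959.84000
μ₄/μ₂² = 29228.126 / 5959.84000 = 4.90418
γ₂ = 4.90418 − 3 ≈ 1.9042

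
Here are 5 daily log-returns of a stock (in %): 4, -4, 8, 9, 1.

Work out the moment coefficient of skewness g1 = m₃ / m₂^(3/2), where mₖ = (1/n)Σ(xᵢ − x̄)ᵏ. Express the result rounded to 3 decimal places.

-0.397

x̄ = (4 - 4 + 8 + 9 + 1) / 5 = 3.6000
deviations (xᵢ − x̄): 0.4000, -7.6000, 4.4000, 5.4000, -2.6000
Σ(xᵢ − x̄)² = 113.2000 ⇒ m₂ = 113.2000/5 = 22.64000
Σ(xᵢ − x̄)³ = -213.8400 ⇒ m₃ = -213.8400/5 = -42.76800
m₂^(3/2) = 22.64000^(1.5) = 107.72454
g1 = m₃ / m₂^(3/2) = -42.76800 / 107.72454 ≈ -0.397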